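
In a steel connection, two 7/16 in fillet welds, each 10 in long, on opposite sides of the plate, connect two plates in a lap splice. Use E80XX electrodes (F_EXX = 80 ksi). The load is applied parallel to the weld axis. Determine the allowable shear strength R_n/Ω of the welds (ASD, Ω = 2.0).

R_n/Ω ≈ 148 kip

Effective throat t_e = 0.707 × 0.4375 = 0.3093 in.
Total length L = 20 in; A_we = 0.3093 × 20 = 6.186 in².
F_nw = 0.6 F_EXX = 0.6 × 80 = 48 ksi.
R_n = 48 × 6.186 = 296.9 kip; R_n/Ω = 296.9/2.0 = 148.5 kip.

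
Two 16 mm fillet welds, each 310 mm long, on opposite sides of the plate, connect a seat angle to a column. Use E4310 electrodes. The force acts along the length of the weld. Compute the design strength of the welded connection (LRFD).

E43XX → F_EXX = 430 MPa.
Effective throat t_e = 0.707 × 16 = 11.31 mm.
Total length L = 620 mm; A_we = 11.31 × 620 = 7013 mm².
F_nw = 0.6 F_EXX = 0.6 × 430 = 258 MPa.
φR_n = 0.75 × 258 × 7013 × 10⁻³ = 1357 kN.

φR_n ≈ 1360 kN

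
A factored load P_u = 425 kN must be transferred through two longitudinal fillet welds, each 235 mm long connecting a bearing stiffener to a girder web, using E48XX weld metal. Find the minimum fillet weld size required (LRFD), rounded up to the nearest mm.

E48XX → F_EXX = 480 MPa.
Total weld length L = 470 mm.
Required throat t_e = P_u / (φ × 0.6 F_EXX × L) = 425 / (0.75 × 0.6 × 480 × 470 × 10⁻³) = 4.186 mm.
Required leg w = t_e / 0.707 = 5.921 mm → use 6 mm.

w = 6 mm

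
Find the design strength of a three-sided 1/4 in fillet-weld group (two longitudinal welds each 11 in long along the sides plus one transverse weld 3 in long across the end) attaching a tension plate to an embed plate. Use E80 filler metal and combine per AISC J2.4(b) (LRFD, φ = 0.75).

E80XX → F_EXX = 80 ksi.
t_e = 0.707 × 0.25 = 0.1767 in.
R_nwl = 0.6 × 80 × 0.1767 × 22 = 186.6 kips (longitudinal, 2 welds).
R_nwt = 0.6 × 80 × 0.1767 × 3 = 25.45 kips (transverse, base value).
(i) R_nwl + R_nwt = 212.1 kips; (ii) 0.85 R_nwl + 1.5 R_nwt = 196.8 kips.
R_n = max = 212.1 kips [governs: (i)]; φR_n = 159.1 kips.

φR_n ≈ 159 kips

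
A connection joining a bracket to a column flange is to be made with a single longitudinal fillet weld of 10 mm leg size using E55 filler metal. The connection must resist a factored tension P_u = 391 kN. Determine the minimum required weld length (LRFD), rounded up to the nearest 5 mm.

L = 225 mm

E55XX → F_EXX = 550 MPa.
Throat t_e = 0.707 × 10 = 7.07 mm.
φr_n = 0.75 × 0.6 × 550 × 7.07 × 10⁻³ = 1.75 kN/mm.
L_req = P_u / φr_n = 391 / 1.75 = 223.5 mm total.
Round up → use L = 225 mm.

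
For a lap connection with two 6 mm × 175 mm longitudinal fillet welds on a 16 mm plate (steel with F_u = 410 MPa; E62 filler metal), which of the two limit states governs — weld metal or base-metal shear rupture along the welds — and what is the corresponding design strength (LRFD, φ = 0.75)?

E62XX → F_EXX = 620 MPa.
t_e = 0.707 × 6 = 4.242 mm; L = 350 mm.
Weld metal: φR_n = 0.75 × 0.6 × 620 × 4.242 × 350 × 10⁻³ = 414.2 kN.
Base metal (shear rupture): φR_n = 0.75 × 0.6 × 410 × 16 × 350 × 10⁻³ = 1033 kN.
Governing: weld metal.

φR_n ≈ 414 kN (weld metal governs)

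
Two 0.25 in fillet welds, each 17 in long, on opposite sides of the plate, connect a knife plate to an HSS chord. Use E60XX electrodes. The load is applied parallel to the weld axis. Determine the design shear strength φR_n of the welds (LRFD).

φR_n ≈ 162 kips

E60XX → F_EXX = 60 ksi.
Effective throat t_e = 0.707 × 0.25 = 0.1767 in.
Total length L = 34 in; A_we = 0.1767 × 34 = 6.01 in².
F_nw = 0.6 F_EXX = 0.6 × 60 = 36 ksi.
φR_n = 0.75 × 36 × 6.01 = 162.3 kips.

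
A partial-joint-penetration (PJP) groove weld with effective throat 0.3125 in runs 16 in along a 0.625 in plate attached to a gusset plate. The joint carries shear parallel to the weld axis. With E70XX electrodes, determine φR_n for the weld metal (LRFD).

E70XX → F_EXX = 70 ksi.
Effective throat (given) t_e = 0.3125 in.
A_we = 0.3125 × 16 = 5 in².
F_nw = 0.6 F_EXX = 42 ksi.
φR_n = 0.75 × 42 × 5 = 157.5 kip.

φR_n ≈ 158 kip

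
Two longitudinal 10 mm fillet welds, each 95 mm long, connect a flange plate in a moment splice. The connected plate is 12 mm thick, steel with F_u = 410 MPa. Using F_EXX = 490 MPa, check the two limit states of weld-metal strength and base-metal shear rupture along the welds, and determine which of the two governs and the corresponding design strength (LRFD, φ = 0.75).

t_e = 0.707 × 10 = 7.07 mm; L = 190 mm.
Weld metal: φR_n = 0.75 × 0.6 × 490 × 7.07 × 190 × 10⁻³ = 296.2 kN.
Base metal (shear rupture): φR_n = 0.75 × 0.6 × 410 × 12 × 190 × 10⁻³ = 420.7 kN.
Governing: weld metal.

φR_n ≈ 296 kN (weld metal governs)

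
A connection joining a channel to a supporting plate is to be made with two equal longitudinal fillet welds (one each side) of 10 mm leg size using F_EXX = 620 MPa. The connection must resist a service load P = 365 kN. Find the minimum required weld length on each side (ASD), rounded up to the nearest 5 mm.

Throat t_e = 0.707 × 10 = 7.07 mm.
r_n/Ω = (0.6 × 620 × 7.07) / 2.0 = 1315 N/mm = 1.315 kN/mm.
L_req = P / (r_n/Ω) = 365 / 1.315 = 277.6 mm total.
Per side: 277.6 / 2 = 138.8 mm.
Round up → use L = 140 mm on each side.

L = 140 mm on each side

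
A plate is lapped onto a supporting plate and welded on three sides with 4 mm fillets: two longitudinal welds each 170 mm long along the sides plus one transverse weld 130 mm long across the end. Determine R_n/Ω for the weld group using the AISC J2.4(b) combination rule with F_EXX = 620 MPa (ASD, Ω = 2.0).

t_e = 0.707 × 4 = 2.828 mm.
R_nwl = 0.6 × 620 × 2.828 × 340 × 10⁻³ = 357.7 kN (longitudinal, 2 welds).
R_nwt = 0.6 × 620 × 2.828 × 130 × 10⁻³ = 136.8 kN (transverse, base value).
(i) R_nwl + R_nwt = 494.4 kN; (ii) 0.85 R_nwl + 1.5 R_nwt = 509.2 kN.
R_n = max = 509.2 kN [governs: (ii)]; R_n/Ω = 254.6 kN.

R_n/Ω ≈ 255 kN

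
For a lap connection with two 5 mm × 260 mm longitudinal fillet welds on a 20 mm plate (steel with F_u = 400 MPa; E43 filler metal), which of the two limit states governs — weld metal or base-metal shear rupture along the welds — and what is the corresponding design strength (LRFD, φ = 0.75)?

E43XX → F_EXX = 430 MPa.
t_e = 0.707 × 5 = 3.535 mm; L = 520 mm.
Weld metal: φR_n = 0.75 × 0.6 × 430 × 3.535 × 520 × 10⁻³ = 355.7 kN.
Base metal (shear rupture): φR_n = 0.75 × 0.6 × 400 × 20 × 520 × 10⁻³ = 1872 kN.
Governing: weld metal.

φR_n ≈ 356 kN (weld metal governs)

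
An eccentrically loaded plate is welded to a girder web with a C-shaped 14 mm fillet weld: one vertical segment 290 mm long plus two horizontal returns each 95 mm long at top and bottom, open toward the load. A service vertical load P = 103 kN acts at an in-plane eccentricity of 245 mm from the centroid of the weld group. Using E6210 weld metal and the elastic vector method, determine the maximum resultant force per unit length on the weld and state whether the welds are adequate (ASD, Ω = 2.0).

E62XX → F_EXX = 620 MPa.
Total weld length L_w = 480 mm. Treat welds as unit-width lines.
Centroid: x̄ = 2×95×47.5 / 480 = 18.8 mm from the vertical weld.
Polar moment about centroid: J = I_x + I_y = [290³/12 + 2×95×145²] + [290×18.8² + 2(95³/12 + 95×28.7²)] = 6429000 mm³.
Direct shear f_v = P/L_w = 103×10³ / 480 = 214.6 N/mm (vertical).
Torsion M = P·e = 103×10³ × 245 = 25235000 N·mm.
Critical point at (x, y) = (76.2, 145) from centroid. f_tx = M·y/J = 569.1 N/mm; f_ty = M·x/J = 299.1 N/mm.
Resultant f_max = √[f_tx² + (f_v + f_ty)²] = √[569.1² + (214.6 + 299.1)²] = 766.7 N/mm.
Capacity per unit length: r_n/Ω = (1/2.0) × 0.6 × 620 × (0.707 × 14) = 1841 N/mm.
766.7 ≤ 1841 → adequate.

f_max ≈ 767 N/mm; adequate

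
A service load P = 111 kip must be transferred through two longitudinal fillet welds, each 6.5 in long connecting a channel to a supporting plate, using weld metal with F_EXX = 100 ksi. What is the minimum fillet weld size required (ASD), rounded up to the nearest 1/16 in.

w = 7/16 in

Total weld length L = 13 in.
Required throat t_e = P × Ω / (0.6 F_EXX × L) = 111 × 2.0 / (0.6 × 100 × 13) = 0.2846 in.
Required leg w = t_e / 0.707 = 0.4026 in → use 7/16 in.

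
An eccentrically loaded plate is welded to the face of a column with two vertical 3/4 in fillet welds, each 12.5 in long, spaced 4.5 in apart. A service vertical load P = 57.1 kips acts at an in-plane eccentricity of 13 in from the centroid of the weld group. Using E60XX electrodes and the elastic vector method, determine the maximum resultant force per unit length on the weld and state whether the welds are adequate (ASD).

f_max ≈ 11.9 kip/in; NOT adequate

E60XX → F_EXX = 60 ksi.
Total weld length L_w = 25 in. Treat welds as unit-width lines.
Polar moment about centroid: J = 2[d³/12 + d(b/2)²] = 2[12.5³/12 + 12.5×2.25²] = 452.1 in³.
Direct shear f_v = P/L_w = 57.1 / 25 = 2.284 kip/in (vertical).
Torsion M = P·e = 57.1 × 13 = 742.3 kip·in.
Critical point at (x, y) = (2.25, 6.25) from centroid. f_tx = M·y/J = 10.26 kip/in; f_ty = M·x/J = 3.694 kip/in.
Resultant f_max = √[f_tx² + (f_v + f_ty)²] = √[10.26² + (2.284 + 3.694)²] = 11.88 kip/in.
Capacity per unit length: r_n/Ω = (1/2.0) × 0.6 × 60 × (0.707 × 0.75) = 9.544 kip/in.
11.88 > 9.544 → NOT adequate.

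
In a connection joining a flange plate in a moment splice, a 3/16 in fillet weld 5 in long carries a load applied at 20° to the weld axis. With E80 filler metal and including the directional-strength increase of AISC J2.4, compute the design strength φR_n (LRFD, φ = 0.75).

φR_n ≈ 26.2 kip

E80XX → F_EXX = 80 ksi.
t_e = 0.707 × 0.1875 = 0.1326 in; A_we = 0.1326 × 5 = 0.6628 in².
Directional factor: 1.0 + 0.5 sin^1.5(20°) = 1.1.
F_nw = 0.6 × 80 × 1.1 = 52.8 ksi.
φR_n = 0.75 × 52.8 × 0.6628 = 26.25 kip.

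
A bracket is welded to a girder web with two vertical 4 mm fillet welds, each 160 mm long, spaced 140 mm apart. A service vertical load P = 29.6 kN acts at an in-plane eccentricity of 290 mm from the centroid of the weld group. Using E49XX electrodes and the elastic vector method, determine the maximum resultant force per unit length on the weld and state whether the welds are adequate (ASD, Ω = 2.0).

f_max ≈ 472 N/mm; NOT adequate

E49XX → F_EXX = 490 MPa.
Total weld length L_w = 320 mm. Treat welds as unit-width lines.
Polar moment about centroid: J = 2[d³/12 + d(b/2)²] = 2[160³/12 + 160×70²] = 2251000 mm³.
Direct shear f_v = P/L_w = 29.6×10³ / 320 = 92.5 N/mm (vertical).
Torsion M = P·e = 29.6×10³ × 290 = 8584000 N·mm.
Critical point at (x, y) = (70, 80) from centroid. f_tx = M·y/J = 305.1 N/mm; f_ty = M·x/J = 267 N/mm.
Resultant f_max = √[f_tx² + (f_v + f_ty)²] = √[305.1² + (92.5 + 267)²] = 471.5 N/mm.
Capacity per unit length: r_n/Ω = (1/2.0) × 0.6 × 490 × (0.707 × 4) = 415.7 N/mm.
471.5 > 415.7 → NOT adequate.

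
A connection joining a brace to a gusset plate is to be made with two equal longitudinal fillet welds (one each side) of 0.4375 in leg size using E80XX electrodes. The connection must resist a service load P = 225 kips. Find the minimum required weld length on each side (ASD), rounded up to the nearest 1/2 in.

L = 15.5 in on each side

E80XX → F_EXX = 80 ksi.
Throat t_e = 0.707 × 0.4375 = 0.3093 in.
r_n/Ω = (0.6 × 80 × 0.3093) / 2.0 = 7.423 kip/in.
L_req = P / (r_n/Ω) = 225 / 7.423 = 30.31 in total.
Per side: 30.31 / 2 = 15.15 in.
Round up → use L = 15.5 in on each side.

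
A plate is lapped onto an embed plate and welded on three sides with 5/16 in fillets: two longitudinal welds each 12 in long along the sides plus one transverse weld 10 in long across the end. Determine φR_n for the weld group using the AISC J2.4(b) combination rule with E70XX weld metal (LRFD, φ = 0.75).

E70XX → F_EXX = 70 ksi.
t_e = 0.707 × 0.3125 = 0.2209 in.
R_nwl = 0.6 × 70 × 0.2209 × 24 = 222.7 kips (longitudinal, 2 welds).
R_nwt = 0.6 × 70 × 0.2209 × 10 = 92.79 kips (transverse, base value).
(i) R_nwl + R_nwt = 315.5 kips; (ii) 0.85 R_nwl + 1.5 R_nwt = 328.5 kips.
R_n = max = 328.5 kips [governs: (ii)]; φR_n = 246.4 kips.

φR_n ≈ 246 kips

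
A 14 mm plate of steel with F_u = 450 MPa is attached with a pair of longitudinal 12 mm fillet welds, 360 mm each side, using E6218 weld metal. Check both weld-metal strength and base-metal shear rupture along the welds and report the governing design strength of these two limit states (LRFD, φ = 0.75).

E62XX → F_EXX = 620 MPa.
t_e = 0.707 × 12 = 8.484 mm; L = 720 mm.
Weld metal: φR_n = 0.75 × 0.6 × 620 × 8.484 × 720 × 10⁻³ = 1704 kN.
Base metal (shear rupture): φR_n = 0.75 × 0.6 × 450 × 14 × 720 × 10⁻³ = 2041 kN.
Governing: weld metal.

φR_n ≈ 1700 kN (weld metal governs)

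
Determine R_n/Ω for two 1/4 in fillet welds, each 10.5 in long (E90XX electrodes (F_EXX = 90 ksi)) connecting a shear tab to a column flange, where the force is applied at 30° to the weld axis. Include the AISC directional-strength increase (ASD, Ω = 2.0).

R_n/Ω ≈ 118 kips

t_e = 0.707 × 0.25 = 0.1767 in; A_we = 0.1767 × 21 = 3.712 in².
Directional factor: 1.0 + 0.5 sin^1.5(30°) = 1.177.
F_nw = 0.6 × 90 × 1.177 = 63.55 ksi.
R_n/Ω = (63.55 × 3.712) / 2.0 = 117.9 kips.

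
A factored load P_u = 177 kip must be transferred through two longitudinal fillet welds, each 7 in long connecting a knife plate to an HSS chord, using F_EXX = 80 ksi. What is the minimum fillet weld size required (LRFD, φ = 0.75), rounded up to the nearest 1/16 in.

Total weld length L = 14 in.
Required throat t_e = P_u / (φ × 0.6 F_EXX × L) = 177 / (0.75 × 0.6 × 80 × 14) = 0.3512 in.
Required leg w = t_e / 0.707 = 0.4967 in → use 1/2 in.

w = 1/2 in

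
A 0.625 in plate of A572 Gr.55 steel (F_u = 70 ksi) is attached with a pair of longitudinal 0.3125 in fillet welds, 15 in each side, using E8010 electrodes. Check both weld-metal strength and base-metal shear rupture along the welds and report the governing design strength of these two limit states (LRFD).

φR_n ≈ 239 kip (weld metal governs)

E80XX → F_EXX = 80 ksi.
t_e = 0.707 × 0.3125 = 0.2209 in; L = 30 in.
Weld metal: φR_n = 0.75 × 0.6 × 80 × 0.2209 × 30 = 238.6 kip.
Base metal (shear rupture): φR_n = 0.75 × 0.6 × 70 × 0.625 × 30 = 590.6 kip.
Governing: weld metal.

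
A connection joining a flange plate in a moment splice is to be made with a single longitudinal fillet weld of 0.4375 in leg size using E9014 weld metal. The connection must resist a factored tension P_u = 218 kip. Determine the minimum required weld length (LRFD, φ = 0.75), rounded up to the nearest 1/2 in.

E90XX → F_EXX = 90 ksi.
Throat t_e = 0.707 × 0.4375 = 0.3093 in.
φr_n = 0.75 × 0.6 × 90 × 0.3093 = 12.53 kip/in.
L_req = P_u / φr_n = 218 / 12.53 = 17.4 in total.
Round up → use L = 17.5 in.

L = 17.5 in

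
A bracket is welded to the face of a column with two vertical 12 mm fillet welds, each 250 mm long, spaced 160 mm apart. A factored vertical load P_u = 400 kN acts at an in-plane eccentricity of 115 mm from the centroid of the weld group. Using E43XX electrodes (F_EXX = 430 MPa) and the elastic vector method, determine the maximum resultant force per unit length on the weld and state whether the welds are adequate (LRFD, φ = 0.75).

Total weld length L_w = 500 mm. Treat welds as unit-width lines.
Polar moment about centroid: J = 2[d³/12 + d(b/2)²] = 2[250³/12 + 250×80²] = 5804000 mm³.
Direct shear f_v = P/L_w = 400×10³ / 500 = 800 N/mm (vertical).
Torsion M = P·e = 400×10³ × 115 = 46000000 N·mm.
Critical point at (x, y) = (80, 125) from centroid. f_tx = M·y/J = 990.7 N/mm; f_ty = M·x/J = 634 N/mm.
Resultant f_max = √[f_tx² + (f_v + f_ty)²] = √[990.7² + (800 + 634)²] = 1743 N/mm.
Capacity per unit length: φr_n = 0.75 × 0.6 × 430 × (0.707 × 12) = 1642 N/mm.
1743 > 1642 → NOT adequate.

f_max ≈ 1740 N/mm; NOT adequate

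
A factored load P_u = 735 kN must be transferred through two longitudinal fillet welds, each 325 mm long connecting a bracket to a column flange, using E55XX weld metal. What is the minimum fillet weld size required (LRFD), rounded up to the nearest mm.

E55XX → F_EXX = 550 MPa.
Total weld length L = 650 mm.
Required throat t_e = P_u / (φ × 0.6 F_EXX × L) = 735 / (0.75 × 0.6 × 550 × 650 × 10⁻³) = 4.569 mm.
Required leg w = t_e / 0.707 = 6.462 mm → use 7 mm.

w = 7 mm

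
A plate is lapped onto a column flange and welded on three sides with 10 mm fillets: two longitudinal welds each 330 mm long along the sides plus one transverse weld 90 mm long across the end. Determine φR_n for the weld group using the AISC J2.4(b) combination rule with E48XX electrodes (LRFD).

φR_n ≈ 1150 kN

E48XX → F_EXX = 480 MPa.
t_e = 0.707 × 10 = 7.07 mm.
R_nwl = 0.6 × 480 × 7.07 × 660 × 10⁻³ = 1344 kN (longitudinal, 2 welds).
R_nwt = 0.6 × 480 × 7.07 × 90 × 10⁻³ = 183.3 kN (transverse, base value).
(i) R_nwl + R_nwt = 1527 kN; (ii) 0.85 R_nwl + 1.5 R_nwt = 1417 kN.
R_n = max = 1527 kN [governs: (i)]; φR_n = 1145 kN.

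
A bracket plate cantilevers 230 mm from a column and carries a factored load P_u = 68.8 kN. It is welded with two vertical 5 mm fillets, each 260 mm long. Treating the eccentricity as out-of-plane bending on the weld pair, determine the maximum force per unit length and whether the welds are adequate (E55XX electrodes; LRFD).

f_max ≈ 715 N/mm; adequate

E55XX → F_EXX = 550 MPa.
L_w = 2 × 260 = 520 mm; section modulus (unit throat) S = 2 × L²/6 = 22530 mm².
Direct shear f_v = P/L_w = 68.8×10³/520 = 132.3 N/mm.
Moment M = P × e = 68.8×10³ × 230 = 15824000 N·mm; bending f_b = M/S = 702.2 N/mm.
f_max = √(f_v² + f_b²) = √(132.3² + 702.2²) = 714.6 N/mm.
φr_n = 0.75 × 0.6 × 550 × (0.707 × 5) = 874.9 N/mm → adequate.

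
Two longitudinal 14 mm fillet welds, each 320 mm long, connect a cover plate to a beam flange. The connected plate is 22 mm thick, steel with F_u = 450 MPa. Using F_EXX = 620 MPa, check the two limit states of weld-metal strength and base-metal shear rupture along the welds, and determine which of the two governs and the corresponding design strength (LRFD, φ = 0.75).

φR_n ≈ 1770 kN (weld metal governs)

t_e = 0.707 × 14 = 9.898 mm; L = 640 mm.
Weld metal: φR_n = 0.75 × 0.6 × 620 × 9.898 × 640 × 10⁻³ = 1767 kN.
Base metal (shear rupture): φR_n = 0.75 × 0.6 × 450 × 22 × 640 × 10⁻³ = 2851 kN.
Governing: weld metal.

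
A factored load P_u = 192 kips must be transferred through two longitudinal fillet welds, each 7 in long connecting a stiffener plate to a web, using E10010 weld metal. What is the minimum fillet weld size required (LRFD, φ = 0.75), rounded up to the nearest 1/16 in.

w = 7/16 in

E100XX → F_EXX = 100 ksi.
Total weld length L = 14 in.
Required throat t_e = P_u / (φ × 0.6 F_EXX × L) = 192 / (0.75 × 0.6 × 100 × 14) = 0.3048 in.
Required leg w = t_e / 0.707 = 0.4311 in → use 7/16 in.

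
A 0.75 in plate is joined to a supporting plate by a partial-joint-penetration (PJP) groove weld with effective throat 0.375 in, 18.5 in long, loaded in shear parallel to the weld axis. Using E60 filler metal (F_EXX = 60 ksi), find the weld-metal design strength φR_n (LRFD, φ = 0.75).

φR_n ≈ 187 kips

Effective throat (given) t_e = 0.375 in.
A_we = 0.375 × 18.5 = 6.938 in².
F_nw = 0.6 F_EXX = 36 ksi.
φR_n = 0.75 × 36 × 6.938 = 187.3 kips.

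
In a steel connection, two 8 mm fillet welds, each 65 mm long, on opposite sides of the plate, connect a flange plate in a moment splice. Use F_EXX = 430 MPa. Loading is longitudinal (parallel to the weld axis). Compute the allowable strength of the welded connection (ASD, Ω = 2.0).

R_n/Ω ≈ 94.9 kN

Effective throat t_e = 0.707 × 8 = 5.656 mm.
Total length L = 130 mm; A_we = 5.656 × 130 = 735.3 mm².
F_nw = 0.6 F_EXX = 0.6 × 430 = 258 MPa.
R_n = 258 × 735.3 × 10⁻³ = 189.7 kN; R_n/Ω = 189.7/2.0 = 94.85 kN.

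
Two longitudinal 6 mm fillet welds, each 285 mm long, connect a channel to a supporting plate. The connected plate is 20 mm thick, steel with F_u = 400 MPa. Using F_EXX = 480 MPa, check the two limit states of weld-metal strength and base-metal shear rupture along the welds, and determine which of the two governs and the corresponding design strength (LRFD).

t_e = 0.707 × 6 = 4.242 mm; L = 570 mm.
Weld metal: φR_n = 0.75 × 0.6 × 480 × 4.242 × 570 × 10⁻³ = 522.3 kN.
Base metal (shear rupture): φR_n = 0.75 × 0.6 × 400 × 20 × 570 × 10⁻³ = 2052 kN.
Governing: weld metal.

φR_n ≈ 522 kN (weld metal governs)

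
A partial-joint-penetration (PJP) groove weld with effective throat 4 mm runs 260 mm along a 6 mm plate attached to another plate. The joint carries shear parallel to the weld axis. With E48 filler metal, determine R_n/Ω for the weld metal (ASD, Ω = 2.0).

E48XX → F_EXX = 480 MPa.
Effective throat (given) t_e = 4 mm.
A_we = 4 × 260 = 1040 mm².
F_nw = 0.6 F_EXX = 288 MPa.
R_n/Ω = (288 × 1040) / 2.0 × 10⁻³ = 149.8 kN.

R_n/Ω ≈ 150 kN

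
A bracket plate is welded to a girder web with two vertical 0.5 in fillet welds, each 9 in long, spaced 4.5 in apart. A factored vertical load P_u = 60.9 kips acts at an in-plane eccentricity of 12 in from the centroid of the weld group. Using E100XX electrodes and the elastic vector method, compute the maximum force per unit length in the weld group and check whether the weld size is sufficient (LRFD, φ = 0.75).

f_max ≈ 19 kip/in; NOT adequate

E100XX → F_EXX = 100 ksi.
Total weld length L_w = 18 in. Treat welds as unit-width lines.
Polar moment about centroid: J = 2[d³/12 + d(b/2)²] = 2[9³/12 + 9×2.25²] = 212.6 in³.
Direct shear f_v = P/L_w = 60.9 / 18 = 3.383 kip/in (vertical).
Torsion M = P·e = 60.9 × 12 = 730.8 kip·in.
Critical point at (x, y) = (2.25, 4.5) from centroid. f_tx = M·y/J = 15.47 kip/in; f_ty = M·x/J = 7.733 kip/in.
Resultant f_max = √[f_tx² + (f_v + f_ty)²] = √[15.47² + (3.383 + 7.733)²] = 19.05 kip/in.
Capacity per unit length: φr_n = 0.75 × 0.6 × 100 × (0.707 × 0.5) = 15.91 kip/in.
19.05 > 15.91 → NOT adequate.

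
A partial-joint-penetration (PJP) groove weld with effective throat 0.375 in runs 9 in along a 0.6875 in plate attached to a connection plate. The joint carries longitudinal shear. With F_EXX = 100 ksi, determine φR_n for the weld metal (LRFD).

Effective throat (given) t_e = 0.375 in.
A_we = 0.375 × 9 = 3.375 in².
F_nw = 0.6 F_EXX = 60 ksi.
φR_n = 0.75 × 60 × 3.375 = 151.9 kip.

φR_n ≈ 152 kip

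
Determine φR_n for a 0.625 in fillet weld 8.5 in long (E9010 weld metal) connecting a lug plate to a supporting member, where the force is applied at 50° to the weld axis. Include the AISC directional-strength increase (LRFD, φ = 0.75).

E90XX → F_EXX = 90 ksi.
t_e = 0.707 × 0.625 = 0.4419 in; A_we = 0.4419 × 8.5 = 3.756 in².
Directional factor: 1.0 + 0.5 sin^1.5(50°) = 1.335.
F_nw = 0.6 × 90 × 1.335 = 72.1 ksi.
φR_n = 0.75 × 72.1 × 3.756 = 203.1 kips.

φR_n ≈ 203 kips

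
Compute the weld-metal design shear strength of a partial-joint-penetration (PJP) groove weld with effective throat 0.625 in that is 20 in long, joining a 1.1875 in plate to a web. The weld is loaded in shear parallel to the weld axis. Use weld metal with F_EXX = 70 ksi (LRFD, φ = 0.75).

φR_n ≈ 394 kips

Effective throat (given) t_e = 0.625 in.
A_we = 0.625 × 20 = 12.5 in².
F_nw = 0.6 F_EXX = 42 ksi.
φR_n = 0.75 × 42 × 12.5 = 393.8 kips.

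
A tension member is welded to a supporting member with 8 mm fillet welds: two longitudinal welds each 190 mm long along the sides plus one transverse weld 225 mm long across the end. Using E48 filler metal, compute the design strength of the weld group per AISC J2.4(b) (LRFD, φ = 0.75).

E48XX → F_EXX = 480 MPa.
t_e = 0.707 × 8 = 5.656 mm.
R_nwl = 0.6 × 480 × 5.656 × 380 × 10⁻³ = 619 kN (longitudinal, 2 welds).
R_nwt = 0.6 × 480 × 5.656 × 225 × 10⁻³ = 366.5 kN (transverse, base value).
(i) R_nwl + R_nwt = 985.5 kN; (ii) 0.85 R_nwl + 1.5 R_nwt = 1076 kN.
R_n = max = 1076 kN [governs: (ii)]; φR_n = 806.9 kN.

φR_n ≈ 807 kN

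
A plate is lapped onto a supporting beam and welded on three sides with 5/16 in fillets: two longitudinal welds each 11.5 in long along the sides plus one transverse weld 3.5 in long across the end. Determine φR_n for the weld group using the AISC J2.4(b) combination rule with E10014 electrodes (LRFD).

E100XX → F_EXX = 100 ksi.
t_e = 0.707 × 0.3125 = 0.2209 in.
R_nwl = 0.6 × 100 × 0.2209 × 23 = 304.9 kips (longitudinal, 2 welds).
R_nwt = 0.6 × 100 × 0.2209 × 3.5 = 46.4 kips (transverse, base value).
(i) R_nwl + R_nwt = 351.3 kips; (ii) 0.85 R_nwl + 1.5 R_nwt = 328.8 kips.
R_n = max = 351.3 kips [governs: (i)]; φR_n = 263.5 kips.

φR_n ≈ 263 kips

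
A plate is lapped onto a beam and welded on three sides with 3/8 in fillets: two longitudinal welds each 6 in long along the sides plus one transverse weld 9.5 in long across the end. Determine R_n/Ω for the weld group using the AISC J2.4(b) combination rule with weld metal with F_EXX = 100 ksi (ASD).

t_e = 0.707 × 0.375 = 0.2651 in.
R_nwl = 0.6 × 100 × 0.2651 × 12 = 190.9 kip (longitudinal, 2 welds).
R_nwt = 0.6 × 100 × 0.2651 × 9.5 = 151.1 kip (transverse, base value).
(i) R_nwl + R_nwt = 342 kip; (ii) 0.85 R_nwl + 1.5 R_nwt = 388.9 kip.
R_n = max = 388.9 kip [governs: (ii)]; R_n/Ω = 194.5 kip.

R_n/Ω ≈ 194 kip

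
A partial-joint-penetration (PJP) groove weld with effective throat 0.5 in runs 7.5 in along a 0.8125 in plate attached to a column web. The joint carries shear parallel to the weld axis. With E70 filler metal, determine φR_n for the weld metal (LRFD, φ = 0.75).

φR_n ≈ 118 kip

E70XX → F_EXX = 70 ksi.
Effective throat (given) t_e = 0.5 in.
A_we = 0.5 × 7.5 = 3.75 in².
F_nw = 0.6 F_EXX = 42 ksi.
φR_n = 0.75 × 42 × 3.75 = 118.1 kip.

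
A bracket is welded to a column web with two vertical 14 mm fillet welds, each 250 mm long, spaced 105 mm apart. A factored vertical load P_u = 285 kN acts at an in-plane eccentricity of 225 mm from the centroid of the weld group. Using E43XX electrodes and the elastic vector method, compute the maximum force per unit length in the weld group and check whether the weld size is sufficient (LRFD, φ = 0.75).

E43XX → F_EXX = 430 MPa.
Total weld length L_w = 500 mm. Treat welds as unit-width lines.
Polar moment about centroid: J = 2[d³/12 + d(b/2)²] = 2[250³/12 + 250×52.5²] = 3982000 mm³.
Direct shear f_v = P/L_w = 285×10³ / 500 = 570 N/mm (vertical).
Torsion M = P·e = 285×10³ × 225 = 64125000 N·mm.
Critical point at (x, y) = (52.5, 125) from centroid. f_tx = M·y/J = 2013 N/mm; f_ty = M·x/J = 845.4 N/mm.
Resultant f_max = √[f_tx² + (f_v + f_ty)²] = √[2013² + (570 + 845.4)²] = 2461 N/mm.
Capacity per unit length: φr_n = 0.75 × 0.6 × 430 × (0.707 × 14) = 1915 N/mm.
2461 > 1915 → NOT adequate.

f_max ≈ 2460 N/mm; NOT adequate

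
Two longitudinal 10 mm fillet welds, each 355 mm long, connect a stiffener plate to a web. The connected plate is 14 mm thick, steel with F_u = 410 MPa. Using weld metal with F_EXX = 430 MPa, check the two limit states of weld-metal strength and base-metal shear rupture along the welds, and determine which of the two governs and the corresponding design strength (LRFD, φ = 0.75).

φR_n ≈ 971 kN (weld metal governs)

t_e = 0.707 × 10 = 7.07 mm; L = 710 mm.
Weld metal: φR_n = 0.75 × 0.6 × 430 × 7.07 × 710 × 10⁻³ = 971.3 kN.
Base metal (shear rupture): φR_n = 0.75 × 0.6 × 410 × 14 × 710 × 10⁻³ = 1834 kN.
Governing: weld metal.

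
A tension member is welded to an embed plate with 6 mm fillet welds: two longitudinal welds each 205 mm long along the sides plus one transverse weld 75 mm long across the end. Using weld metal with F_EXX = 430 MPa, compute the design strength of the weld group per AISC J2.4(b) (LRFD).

t_e = 0.707 × 6 = 4.242 mm.
R_nwl = 0.6 × 430 × 4.242 × 410 × 10⁻³ = 448.7 kN (longitudinal, 2 welds).
R_nwt = 0.6 × 430 × 4.242 × 75 × 10⁻³ = 82.08 kN (transverse, base value).
(i) R_nwl + R_nwt = 530.8 kN; (ii) 0.85 R_nwl + 1.5 R_nwt = 504.5 kN.
R_n = max = 530.8 kN [governs: (i)]; φR_n = 398.1 kN.

φR_n ≈ 398 kN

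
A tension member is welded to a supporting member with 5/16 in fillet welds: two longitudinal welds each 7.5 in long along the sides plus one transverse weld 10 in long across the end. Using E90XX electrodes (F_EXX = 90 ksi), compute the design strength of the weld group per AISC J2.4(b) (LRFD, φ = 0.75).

t_e = 0.707 × 0.3125 = 0.2209 in.
R_nwl = 0.6 × 90 × 0.2209 × 15 = 179 kip (longitudinal, 2 welds).
R_nwt = 0.6 × 90 × 0.2209 × 10 = 119.3 kip (transverse, base value).
(i) R_nwl + R_nwt = 298.3 kip; (ii) 0.85 R_nwl + 1.5 R_nwt = 331.1 kip.
R_n = max = 331.1 kip [governs: (ii)]; φR_n = 248.3 kip.

φR_n ≈ 248 kip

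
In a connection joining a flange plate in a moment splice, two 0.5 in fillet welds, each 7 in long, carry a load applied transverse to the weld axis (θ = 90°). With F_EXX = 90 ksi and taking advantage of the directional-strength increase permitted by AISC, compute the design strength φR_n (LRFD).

φR_n ≈ 301 kip

t_e = 0.707 × 0.5 = 0.3535 in; A_we = 0.3535 × 14 = 4.949 in².
Directional factor: 1.0 + 0.5 sin^1.5(90°) = 1.5.
F_nw = 0.6 × 90 × 1.5 = 81 ksi.
φR_n = 0.75 × 81 × 4.949 = 300.7 kip.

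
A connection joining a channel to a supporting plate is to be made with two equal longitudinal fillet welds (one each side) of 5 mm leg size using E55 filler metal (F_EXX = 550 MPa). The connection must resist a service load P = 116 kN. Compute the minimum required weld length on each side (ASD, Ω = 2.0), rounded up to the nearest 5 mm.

L = 100 mm on each side

Throat t_e = 0.707 × 5 = 3.535 mm.
r_n/Ω = (0.6 × 550 × 3.535) / 2.0 = 583.3 N/mm = 0.5833 kN/mm.
L_req = P / (r_n/Ω) = 116 / 0.5833 = 198.9 mm total.
Per side: 198.9 / 2 = 99.44 mm.
Round up → use L = 100 mm on each side.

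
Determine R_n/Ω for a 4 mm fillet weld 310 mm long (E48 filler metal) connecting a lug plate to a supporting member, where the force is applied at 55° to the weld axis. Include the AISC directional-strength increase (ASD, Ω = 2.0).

E48XX → F_EXX = 480 MPa.
t_e = 0.707 × 4 = 2.828 mm; A_we = 2.828 × 310 = 876.7 mm².
Directional factor: 1.0 + 0.5 sin^1.5(55°) = 1.371.
F_nw = 0.6 × 480 × 1.371 = 394.8 MPa.
R_n/Ω = (394.8 × 876.7) / 2.0 × 10⁻³ = 173 kN.

R_n/Ω ≈ 173 kN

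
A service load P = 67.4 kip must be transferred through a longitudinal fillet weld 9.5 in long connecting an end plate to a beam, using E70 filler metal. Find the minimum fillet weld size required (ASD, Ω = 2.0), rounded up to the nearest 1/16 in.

E70XX → F_EXX = 70 ksi.
Total weld length L = 9.5 in.
Required throat t_e = P × Ω / (0.6 F_EXX × L) = 67.4 × 2.0 / (0.6 × 70 × 9.5) = 0.3378 in.
Required leg w = t_e / 0.707 = 0.4779 in → use 1/2 in.

w = 1/2 in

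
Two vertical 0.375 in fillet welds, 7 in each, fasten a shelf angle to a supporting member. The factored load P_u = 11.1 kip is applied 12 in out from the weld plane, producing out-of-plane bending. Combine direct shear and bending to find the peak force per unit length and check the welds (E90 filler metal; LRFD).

f_max ≈ 8.19 kip/in; adequate

E90XX → F_EXX = 90 ksi.
L_w = 2 × 7 = 14 in; section modulus (unit throat) S = 2 × L²/6 = 16.33 in².
Direct shear f_v = P/L_w = 11.1/14 = 0.7929 kip/in.
Moment M = P × e = 11.1 × 12 = 133.2 kip·in; bending f_b = M/S = 8.155 kip/in.
f_max = √(f_v² + f_b²) = √(0.7929² + 8.155²) = 8.194 kip/in.
φr_n = 0.75 × 0.6 × 90 × (0.707 × 0.375) = 10.74 kip/in → adequate.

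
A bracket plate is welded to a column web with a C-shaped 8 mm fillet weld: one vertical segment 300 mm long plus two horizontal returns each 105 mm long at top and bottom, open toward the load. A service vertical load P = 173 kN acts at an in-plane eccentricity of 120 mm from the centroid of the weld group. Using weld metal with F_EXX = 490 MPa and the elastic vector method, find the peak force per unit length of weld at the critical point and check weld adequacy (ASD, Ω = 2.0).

f_max ≈ 705 N/mm; adequate

Total weld length L_w = 510 mm. Treat welds as unit-width lines.
Centroid: x̄ = 2×105×52.5 / 510 = 21.62 mm from the vertical weld.
Polar moment about centroid: J = I_x + I_y = [300³/12 + 2×105×150²] + [300×21.62² + 2(105³/12 + 105×30.88²)] = 7508000 mm³.
Direct shear f_v = P/L_w = 173×10³ / 510 = 339.2 N/mm (vertical).
Torsion M = P·e = 173×10³ × 120 = 20760000 N·mm.
Critical point at (x, y) = (83.38, 150) from centroid. f_tx = M·y/J = 414.7 N/mm; f_ty = M·x/J = 230.5 N/mm.
Resultant f_max = √[f_tx² + (f_v + f_ty)²] = √[414.7² + (339.2 + 230.5)²] = 704.7 N/mm.
Capacity per unit length: r_n/Ω = (1/2.0) × 0.6 × 490 × (0.707 × 8) = 831.4 N/mm.
704.7 ≤ 831.4 → adequate.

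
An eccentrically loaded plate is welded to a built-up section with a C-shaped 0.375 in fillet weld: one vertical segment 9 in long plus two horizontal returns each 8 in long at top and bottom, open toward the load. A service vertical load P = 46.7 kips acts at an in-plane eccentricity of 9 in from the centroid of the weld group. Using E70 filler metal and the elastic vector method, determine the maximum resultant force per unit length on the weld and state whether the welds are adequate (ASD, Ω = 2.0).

E70XX → F_EXX = 70 ksi.
Total weld length L_w = 25 in. Treat welds as unit-width lines.
Centroid: x̄ = 2×8×4 / 25 = 2.56 in from the vertical weld.
Polar moment about centroid: J = I_x + I_y = [9³/12 + 2×8×4.5²] + [9×2.56² + 2(8³/12 + 8×1.44²)] = 562.2 in³.
Direct shear f_v = P/L_w = 46.7 / 25 = 1.868 kip/in (vertical).
Torsion M = P·e = 46.7 × 9 = 420.3 kip·in.
Critical point at (x, y) = (5.44, 4.5) from centroid. f_tx = M·y/J = 3.364 kip/in; f_ty = M·x/J = 4.067 kip/in.
Resultant f_max = √[f_tx² + (f_v + f_ty)²] = √[3.364² + (1.868 + 4.067)²] = 6.822 kip/in.
Capacity per unit length: r_n/Ω = (1/2.0) × 0.6 × 70 × (0.707 × 0.375) = 5.568 kip/in.
6.822 > 5.568 → NOT adequate.

f_max ≈ 6.82 kip/in; NOT adequate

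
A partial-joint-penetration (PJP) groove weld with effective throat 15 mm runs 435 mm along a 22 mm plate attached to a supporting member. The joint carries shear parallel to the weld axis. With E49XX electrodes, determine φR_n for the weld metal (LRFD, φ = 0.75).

E49XX → F_EXX = 490 MPa.
Effective throat (given) t_e = 15 mm.
A_we = 15 × 435 = 6525 mm².
F_nw = 0.6 F_EXX = 294 MPa.
φR_n = 0.75 × 294 × 6525 × 10⁻³ = 1439 kN.

φR_n ≈ 1440 kN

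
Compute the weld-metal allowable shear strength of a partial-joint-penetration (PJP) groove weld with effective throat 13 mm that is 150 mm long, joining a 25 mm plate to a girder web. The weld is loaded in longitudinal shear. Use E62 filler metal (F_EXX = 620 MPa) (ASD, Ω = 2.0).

Effective throat (given) t_e = 13 mm.
A_we = 13 × 150 = 1950 mm².
F_nw = 0.6 F_EXX = 372 MPa.
R_n/Ω = (372 × 1950) / 2.0 × 10⁻³ = 362.7 kN.

R_n/Ω ≈ 363 kN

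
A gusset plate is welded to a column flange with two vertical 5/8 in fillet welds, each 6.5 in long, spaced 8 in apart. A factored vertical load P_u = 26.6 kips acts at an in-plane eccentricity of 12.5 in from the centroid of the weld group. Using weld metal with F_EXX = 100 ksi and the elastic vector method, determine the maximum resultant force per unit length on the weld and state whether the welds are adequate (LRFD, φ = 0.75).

Total weld length L_w = 13 in. Treat welds as unit-width lines.
Polar moment about centroid: J = 2[d³/12 + d(b/2)²] = 2[6.5³/12 + 6.5×4²] = 253.8 in³.
Direct shear f_v = P/L_w = 26.6 / 13 = 2.046 kip/in (vertical).
Torsion M = P·e = 26.6 × 12.5 = 332.5 kip·in.
Critical point at (x, y) = (4, 3.25) from centroid. f_tx = M·y/J = 4.258 kip/in; f_ty = M·x/J = 5.241 kip/in.
Resultant f_max = √[f_tx² + (f_v + f_ty)²] = √[4.258² + (2.046 + 5.241)²] = 8.44 kip/in.
Capacity per unit length: φr_n = 0.75 × 0.6 × 100 × (0.707 × 0.625) = 19.88 kip/in.
8.44 ≤ 19.88 → adequate.

f_max ≈ 8.44 kip/in; adequate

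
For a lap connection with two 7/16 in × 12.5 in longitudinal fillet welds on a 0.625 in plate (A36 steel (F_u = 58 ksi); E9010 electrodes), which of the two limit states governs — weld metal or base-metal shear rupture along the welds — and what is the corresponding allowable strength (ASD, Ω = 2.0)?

R_n/Ω ≈ 209 kip (weld metal governs)

E90XX → F_EXX = 90 ksi.
t_e = 0.707 × 0.4375 = 0.3093 in; L = 25 in.
Weld metal: R_n/Ω = (1/2.0) × 0.6 × 90 × 0.3093 × 25 = 208.8 kip.
Base metal (shear rupture): R_n/Ω = (1/2.0) × 0.6 × 58 × 0.625 × 25 = 271.9 kip.
Governing: weld metal.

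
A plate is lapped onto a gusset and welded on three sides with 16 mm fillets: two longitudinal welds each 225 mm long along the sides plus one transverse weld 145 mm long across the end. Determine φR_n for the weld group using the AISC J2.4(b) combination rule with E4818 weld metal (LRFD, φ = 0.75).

E48XX → F_EXX = 480 MPa.
t_e = 0.707 × 16 = 11.31 mm.
R_nwl = 0.6 × 480 × 11.31 × 450 × 10⁻³ = 1466 kN (longitudinal, 2 welds).
R_nwt = 0.6 × 480 × 11.31 × 145 × 10⁻³ = 472.4 kN (transverse, base value).
(i) R_nwl + R_nwt = 1938 kN; (ii) 0.85 R_nwl + 1.5 R_nwt = 1955 kN.
R_n = max = 1955 kN [governs: (ii)]; φR_n = 1466 kN.

φR_n ≈ 1470 kN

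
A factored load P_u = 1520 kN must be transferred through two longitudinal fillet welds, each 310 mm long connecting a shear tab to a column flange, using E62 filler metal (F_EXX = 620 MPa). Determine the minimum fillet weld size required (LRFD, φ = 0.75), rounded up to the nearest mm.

Total weld length L = 620 mm.
Required throat t_e = P_u / (φ × 0.6 F_EXX × L) = 1520 / (0.75 × 0.6 × 620 × 620 × 10⁻³) = 8.787 mm.
Required leg w = t_e / 0.707 = 12.43 mm → use 13 mm.

w = 13 mm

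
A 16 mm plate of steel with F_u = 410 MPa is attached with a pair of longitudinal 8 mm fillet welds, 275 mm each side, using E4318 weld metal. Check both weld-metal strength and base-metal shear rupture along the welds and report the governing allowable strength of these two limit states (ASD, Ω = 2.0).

E43XX → F_EXX = 430 MPa.
t_e = 0.707 × 8 = 5.656 mm; L = 550 mm.
Weld metal: R_n/Ω = (1/2.0) × 0.6 × 430 × 5.656 × 550 × 10⁻³ = 401.3 kN.
Base metal (shear rupture): R_n/Ω = (1/2.0) × 0.6 × 410 × 16 × 550 × 10⁻³ = 1082 kN.
Governing: weld metal.

R_n/Ω ≈ 401 kN (weld metal governs)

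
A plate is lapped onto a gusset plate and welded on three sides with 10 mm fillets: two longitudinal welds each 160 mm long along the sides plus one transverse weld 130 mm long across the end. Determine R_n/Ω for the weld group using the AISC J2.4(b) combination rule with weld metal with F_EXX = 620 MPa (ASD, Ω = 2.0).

t_e = 0.707 × 10 = 7.07 mm.
R_nwl = 0.6 × 620 × 7.07 × 320 × 10⁻³ = 841.6 kN (longitudinal, 2 welds).
R_nwt = 0.6 × 620 × 7.07 × 130 × 10⁻³ = 341.9 kN (transverse, base value).
(i) R_nwl + R_nwt = 1184 kN; (ii) 0.85 R_nwl + 1.5 R_nwt = 1228 kN.
R_n = max = 1228 kN [governs: (ii)]; R_n/Ω = 614.1 kN.

R_n/Ω ≈ 614 kN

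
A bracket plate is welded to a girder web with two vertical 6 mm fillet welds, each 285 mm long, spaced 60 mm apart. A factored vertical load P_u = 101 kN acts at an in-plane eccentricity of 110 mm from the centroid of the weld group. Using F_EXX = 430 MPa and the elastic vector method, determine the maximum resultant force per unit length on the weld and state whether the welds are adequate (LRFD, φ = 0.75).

f_max ≈ 442 N/mm; adequate

Total weld length L_w = 570 mm. Treat welds as unit-width lines.
Polar moment about centroid: J = 2[d³/12 + d(b/2)²] = 2[285³/12 + 285×30²] = 4371000 mm³.
Direct shear f_v = P/L_w = 101×10³ / 570 = 177.2 N/mm (vertical).
Torsion M = P·e = 101×10³ × 110 = 11110000 N·mm.
Critical point at (x, y) = (30, 142.5) from centroid. f_tx = M·y/J = 362.2 N/mm; f_ty = M·x/J = 76.25 N/mm.
Resultant f_max = √[f_tx² + (f_v + f_ty)²] = √[362.2² + (177.2 + 76.25)²] = 442.1 N/mm.
Capacity per unit length: φr_n = 0.75 × 0.6 × 430 × (0.707 × 6) = 820.8 N/mm.
442.1 ≤ 820.8 → adequate.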